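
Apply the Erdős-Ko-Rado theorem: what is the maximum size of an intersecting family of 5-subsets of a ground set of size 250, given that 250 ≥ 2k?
max |F| = C(249, 4) = 156340626

The Erdős-Ko-Rado theorem states: for n ≥ 2k, an intersecting family of k-subsets of an n-element set has size at most C(n − 1, k − 1), with equality for 'star' families {A ⊆ [n] : |A| = k, i ∈ A} (fix an element i). For n = 250, k = 5: C(249, 4) = 156340626.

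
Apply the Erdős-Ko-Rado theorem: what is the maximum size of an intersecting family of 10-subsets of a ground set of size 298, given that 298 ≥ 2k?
max |F| = C(297, 9) = 43842345008337645

The Erdős-Ko-Rado theorem states: for n ≥ 2k, an intersecting family of k-subsets of an n-element set has size at most C(n − 1, k − 1), with equality for 'star' families {A ⊆ [n] : |A| = k, i ∈ A} (fix an element i). For n = 298, k = 10: C(297, 9) = 43842345008337645.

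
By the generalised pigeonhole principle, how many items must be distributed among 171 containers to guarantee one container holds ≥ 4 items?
n = (4 − 1)·171 + 1 = 514

By the generalised pigeonhole principle, to guarantee some box contains ≥ r objects we need more than (r − 1) · k objects total. Threshold: n = (r − 1) · k + 1. With r = 4 and k = 171: n = 3 · 171 + 1 = 513 + 1 = 514. For n = 513 = 3 · 171, we can put exactly 3 objects in every box, avoiding 4 in any single one — so 514 is tight.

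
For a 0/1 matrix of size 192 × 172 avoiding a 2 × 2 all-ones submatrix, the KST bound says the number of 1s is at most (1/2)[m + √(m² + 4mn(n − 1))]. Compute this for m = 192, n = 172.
z(192, 172; 2, 2) ≤ (1/2)[192 + √(192² + 4·192·172·171)] = (1/2)[192 + √22625280] = 2474.3019

Kővári–Sós–Turán: let r_1, ..., r_192 be the row sums and z = Σ r_i the total number of 1s. Each pair of columns can share at most one row with both entries 1 (else a 2×2 all-ones block appears), so Σ_i C(r_i, 2) ≤ C(172, 2) = 14706. By convexity Σ_i C(r_i, 2) ≥ 192·C(z/192, 2) = z(z − 192)/(2·192), giving z² − 192z − 192·172·171 ≤ 0 and hence z ≤ (1/2)[192 + √(36864 + 4·5647104)] = (1/2)[192 + √22625280] ≈ (1/2)(192 + 4756.6038) = 2474.3019.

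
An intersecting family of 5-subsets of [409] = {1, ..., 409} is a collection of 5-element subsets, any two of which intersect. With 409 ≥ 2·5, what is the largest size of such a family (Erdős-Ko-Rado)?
max |F| = C(408, 4) = 1137691170

Erdős-Ko-Rado (1961): when n ≥ 2k, max |F| = C(n−1, k−1). The bound is attained by the star {A : i ∈ A} for any fixed i ∈ [n]. Here C(409−1, 5−1) = C(408, 4) = 1137691170.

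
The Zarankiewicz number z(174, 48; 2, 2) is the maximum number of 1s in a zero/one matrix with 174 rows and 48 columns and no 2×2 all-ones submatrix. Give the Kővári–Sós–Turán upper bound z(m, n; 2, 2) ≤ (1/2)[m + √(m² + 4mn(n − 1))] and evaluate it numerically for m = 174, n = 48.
z(174, 48; 2, 2) ≤ (1/2)[174 + √(174² + 4·174·48·47)] = (1/2)[174 + √1600452] = 719.5449

Kővári–Sós–Turán: let r_1, ..., r_174 be the row sums and z = Σ r_i the total number of 1s. Each pair of columns can share at most one row with both entries 1 (else a 2×2 all-ones block appears), so Σ_i C(r_i, 2) ≤ C(48, 2) = 1128. By convexity Σ_i C(r_i, 2) ≥ 174·C(z/174, 2) = z(z − 174)/(2·174), giving z² − 174z − 174·48·47 ≤ 0 and hence z ≤ (1/2)[174 + √(30276 + 4·392544)] = (1/2)[174 + √1600452] ≈ (1/2)(174 + 1265.0897) = 719.5449.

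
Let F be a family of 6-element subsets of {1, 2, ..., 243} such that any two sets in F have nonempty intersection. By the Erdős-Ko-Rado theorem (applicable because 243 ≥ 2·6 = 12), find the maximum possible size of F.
max |F| = C(242, 5) = 6634944008

Erdős-Ko-Rado (1961): when n ≥ 2k, max |F| = C(n−1, k−1). The bound is attained by the star {A : i ∈ A} for any fixed i ∈ [n]. Here C(243−1, 6−1) = C(242, 5) = 6634944008.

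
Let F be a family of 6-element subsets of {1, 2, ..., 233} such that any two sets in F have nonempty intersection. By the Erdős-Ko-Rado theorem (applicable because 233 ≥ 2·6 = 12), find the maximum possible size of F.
max |F| = C(232, 5) = 5363112216

The Erdős-Ko-Rado theorem states: for n ≥ 2k, an intersecting family of k-subsets of an n-element set has size at most C(n − 1, k − 1), with equality for 'star' families {A ⊆ [n] : |A| = k, i ∈ A} (fix an element i). For n = 233, k = 6: C(232, 5) = 5363112216.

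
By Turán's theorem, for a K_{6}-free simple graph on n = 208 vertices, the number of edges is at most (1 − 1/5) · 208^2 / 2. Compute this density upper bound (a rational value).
Turán density bound = (4/5) · 208^2/2 = 86528/5 ≈ 17305.6

Turán's theorem: ex(n, K_{r+1}) is achieved by the complete r-partite Turán graph T(n, r) with parts as balanced as possible, and is at most (1 − 1/r) · n^2/2. For r = 5, n = 208: the density bound is (4/5) · 43264/2 = 86528/5 ≈ 17305.6. The integer-valued extremum is e(T(208, 5)) = 17305, which is strictly less than the density bound 86528/5 since 5 ∤ 208 (the parts of T(208, 5) cannot all be equal).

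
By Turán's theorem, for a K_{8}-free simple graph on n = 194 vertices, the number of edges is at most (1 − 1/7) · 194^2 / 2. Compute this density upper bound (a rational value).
Turán density bound = (6/7) · 194^2/2 = 112908/7 ≈ 16129.7143

Turán's theorem: ex(n, K_{r+1}) is achieved by the complete r-partite Turán graph T(n, r) with parts as balanced as possible, and is at most (1 − 1/r) · n^2/2. For r = 7, n = 194: the density bound is (6/7) · 37636/2 = 112908/7 ≈ 16129.7143. The integer-valued extremum is e(T(194, 7)) = 16129, which is strictly less than the density bound 112908/7 since 7 ∤ 194 (the parts of T(194, 7) cannot all be equal).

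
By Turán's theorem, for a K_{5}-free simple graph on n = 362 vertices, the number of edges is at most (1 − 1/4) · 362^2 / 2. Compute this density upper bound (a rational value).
Turán density bound = (3/4) · 362^2/2 = 98283/2 ≈ 49141.5

Turán's theorem: ex(n, K_{r+1}) is achieved by the complete r-partite Turán graph T(n, r) with parts as balanced as possible, and is at most (1 − 1/r) · n^2/2. For r = 4, n = 362: the density bound is (3/4) · 131044/2 = 98283/2 ≈ 49141.5. The integer-valued extremum is e(T(362, 4)) = 49141, which is strictly less than the density bound 98283/2 since 4 ∤ 362 (the parts of T(362, 4) cannot all be equal).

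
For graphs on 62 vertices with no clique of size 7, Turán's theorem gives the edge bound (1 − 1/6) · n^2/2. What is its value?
Turán density bound = (5/6) · 62^2/2 = 4805/3 ≈ 1601.6667

Turán's theorem: ex(n, K_{r+1}) is achieved by the complete r-partite Turán graph T(n, r) with parts as balanced as possible, and is at most (1 − 1/r) · n^2/2. For r = 6, n = 62: the density bound is (5/6) · 3844/2 = 4805/3 ≈ 1601.6667. The integer-valued extremum is e(T(62, 6)) = 1601, which is strictly less than the density bound 4805/3 since 6 ∤ 62 (the parts of T(62, 6) cannot all be equal).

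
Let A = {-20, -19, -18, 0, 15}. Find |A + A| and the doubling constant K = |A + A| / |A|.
K = |A + A| / |A| = 14/5

Enumerate A + A = {a + b : a, b ∈ A}. With |A| = 5, there are |A|^2 = 25 ordered sum pairs; collecting distinct values, A + A = {-40, -39, -38, -37, -36, -20, -19, -18, -5, -4, -3, 0, 15, 30}, so |A + A| = 14. Thus K = 14/5. For comparison, the minimum possible |A + A| over all 5-element sets is 2·5 − 1 = 9 (so min K = 9/5), attained only by arithmetic progressions.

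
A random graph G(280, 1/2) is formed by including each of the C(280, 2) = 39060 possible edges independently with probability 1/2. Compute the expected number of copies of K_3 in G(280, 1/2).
E[# K_3] = C(280, 3) · (1/2)^C(3, 2) = 3619560 / 2^3 = 452445

For each 3-subset S of vertices (there are C(280, 3) = 3619560 such S), let X_S = 1 if S induces a K_3 (all C(3, 2) = 3 edges present). Then P(X_S = 1) = (1/2)^3 = 1/8. By linearity of expectation, E[# K_3] = C(280, 3) · (1/2)^3 = 3619560 / 8 = 452445.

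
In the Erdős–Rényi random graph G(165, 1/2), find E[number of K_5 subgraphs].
E[# K_5] = C(165, 5) · (1/2)^C(5, 2) = 958683033 / 2^10 ≈ 936213.899414

For each 5-subset S of vertices (there are C(165, 5) = 958683033 such S), let X_S = 1 if S induces a K_5 (all C(5, 2) = 10 edges present). Then P(X_S = 1) = (1/2)^10 = 1/1024. By linearity of expectation, E[# K_5] = C(165, 5) · (1/2)^10 = 958683033 / 1024 ≈ 936213.899414.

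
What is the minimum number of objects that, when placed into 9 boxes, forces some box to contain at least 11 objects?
n = (11 − 1)·9 + 1 = 91

By the generalised pigeonhole principle, to guarantee some box contains ≥ r objects we need more than (r − 1) · k objects total. Threshold: n = (r − 1) · k + 1. With r = 11 and k = 9: n = 10 · 9 + 1 = 90 + 1 = 91. For n = 90 = 10 · 9, we can put exactly 10 objects in every box, avoiding 11 in any single one — so 91 is tight.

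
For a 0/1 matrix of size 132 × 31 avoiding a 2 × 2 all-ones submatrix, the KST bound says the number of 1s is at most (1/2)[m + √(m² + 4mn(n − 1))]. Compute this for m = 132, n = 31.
z(132, 31; 2, 2) ≤ (1/2)[132 + √(132² + 4·132·31·30)] = (1/2)[132 + √508464] = 422.5333

Kővári–Sós–Turán: let r_1, ..., r_132 be the row sums and z = Σ r_i the total number of 1s. Each pair of columns can share at most one row with both entries 1 (else a 2×2 all-ones block appears), so Σ_i C(r_i, 2) ≤ C(31, 2) = 465. By convexity Σ_i C(r_i, 2) ≥ 132·C(z/132, 2) = z(z − 132)/(2·132), giving z² − 132z − 132·31·30 ≤ 0 and hence z ≤ (1/2)[132 + √(17424 + 4·122760)] = (1/2)[132 + √508464] ≈ (1/2)(132 + 713.0666) = 422.5333.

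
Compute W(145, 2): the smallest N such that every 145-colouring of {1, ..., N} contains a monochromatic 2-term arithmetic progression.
W(145, 2) = 145 + 1 = 146

A 2-term AP is any pair of integers, so a monochromatic 2-AP exists iff some colour is used at least twice. With 145 colours, the colouring i ↦ i on {1, ..., 145} uses each colour once, avoiding any monochromatic pair, so W(145, 2) > 145. For {1, ..., 146}, pigeonhole forces two integers of the same colour, which form a monochromatic 2-AP. Hence W(145, 2) = 146.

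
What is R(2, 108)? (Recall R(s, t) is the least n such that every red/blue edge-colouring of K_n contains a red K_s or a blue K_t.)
R(2, 108) = 108

R(2, k) = k for all k ≥ 2: in a 2-colouring of K_k, either some edge is red (a red K_2) or all edges are blue (a blue K_k). And K_{107} coloured all-blue has no blue K_108, so R(2, 108) > 107. Hence R(2, 108) = 108.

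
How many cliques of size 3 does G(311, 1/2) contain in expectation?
E[# K_3] = C(311, 3) · (1/2)^C(3, 2) = 4965115 / 2^3 = 620639.375

For each 3-subset S of vertices (there are C(311, 3) = 4965115 such S), let X_S = 1 if S induces a K_3 (all C(3, 2) = 3 edges present). Then P(X_S = 1) = (1/2)^3 = 1/8. By linearity of expectation, E[# K_3] = C(311, 3) · (1/2)^3 = 4965115 / 8 = 620639.375.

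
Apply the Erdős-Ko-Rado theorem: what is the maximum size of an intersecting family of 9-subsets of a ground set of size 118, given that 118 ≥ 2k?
max |F| = C(117, 8) = 681927413310

The Erdős-Ko-Rado theorem states: for n ≥ 2k, an intersecting family of k-subsets of an n-element set has size at most C(n − 1, k − 1), with equality for 'star' families {A ⊆ [n] : |A| = k, i ∈ A} (fix an element i). For n = 118, k = 9: C(117, 8) = 681927413310.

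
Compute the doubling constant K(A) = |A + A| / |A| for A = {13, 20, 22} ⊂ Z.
K = |A + A| / |A| = 6/3 = 2

Enumerate A + A = {a + b : a, b ∈ A}. With |A| = 3, there are |A|^2 = 9 ordered sum pairs; collecting distinct values, A + A = {26, 33, 35, 40, 42, 44}, so |A + A| = 6. Thus K = 6/3 = 2. For comparison, the minimum possible |A + A| over all 3-element sets is 2·3 − 1 = 5 (so min K = 5/3), attained only by arithmetic progressions.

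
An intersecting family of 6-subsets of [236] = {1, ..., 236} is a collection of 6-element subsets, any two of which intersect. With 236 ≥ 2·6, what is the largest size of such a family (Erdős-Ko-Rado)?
max |F| = C(235, 5) = 5722138422

The Erdős-Ko-Rado theorem states: for n ≥ 2k, an intersecting family of k-subsets of an n-element set has size at most C(n − 1, k − 1), with equality for 'star' families {A ⊆ [n] : |A| = k, i ∈ A} (fix an element i). For n = 236, k = 6: C(235, 5) = 5722138422.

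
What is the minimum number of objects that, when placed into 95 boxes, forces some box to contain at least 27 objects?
n = (27 − 1)·95 + 1 = 2471

By the generalised pigeonhole principle, to guarantee some box contains ≥ r objects we need more than (r − 1) · k objects total. Threshold: n = (r − 1) · k + 1. With r = 27 and k = 95: n = 26 · 95 + 1 = 2470 + 1 = 2471. For n = 2470 = 26 · 95, we can put exactly 26 objects in every box, avoiding 27 in any single one — so 2471 is tight.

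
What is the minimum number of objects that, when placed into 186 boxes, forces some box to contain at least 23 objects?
n = (23 − 1)·186 + 1 = 4093

By the generalised pigeonhole principle, to guarantee some box contains ≥ r objects we need more than (r − 1) · k objects total. Threshold: n = (r − 1) · k + 1. With r = 23 and k = 186: n = 22 · 186 + 1 = 4092 + 1 = 4093. For n = 4092 = 22 · 186, we can put exactly 22 objects in every box, avoiding 23 in any single one — so 4093 is tight.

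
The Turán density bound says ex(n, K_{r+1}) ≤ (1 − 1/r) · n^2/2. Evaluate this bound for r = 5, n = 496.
Turán density bound = (4/5) · 496^2/2 = 492032/5 ≈ 98406.4

Turán's theorem: ex(n, K_{r+1}) is achieved by the complete r-partite Turán graph T(n, r) with parts as balanced as possible, and is at most (1 − 1/r) · n^2/2. For r = 5, n = 496: the density bound is (4/5) · 246016/2 = 492032/5 ≈ 98406.4. The integer-valued extremum is e(T(496, 5)) = 98406, which is strictly less than the density bound 492032/5 since 5 ∤ 496 (the parts of T(496, 5) cannot all be equal).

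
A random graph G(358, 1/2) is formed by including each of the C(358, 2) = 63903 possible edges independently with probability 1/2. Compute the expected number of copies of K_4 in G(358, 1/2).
E[# K_4] = C(358, 4) · (1/2)^C(4, 2) = 673005095 / 2^6 = 10515704.609375

For each 4-subset S of vertices (there are C(358, 4) = 673005095 such S), let X_S = 1 if S induces a K_4 (all C(4, 2) = 6 edges present). Then P(X_S = 1) = (1/2)^6 = 1/64. By linearity of expectation, E[# K_4] = C(358, 4) · (1/2)^6 = 673005095 / 64 = 10515704.609375.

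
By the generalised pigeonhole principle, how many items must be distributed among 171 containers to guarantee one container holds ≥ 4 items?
n = (4 − 1)·171 + 1 = 514

By the generalised pigeonhole principle, to guarantee some box contains ≥ r objects we need more than (r − 1) · k objects total. Threshold: n = (r − 1) · k + 1. With r = 4 and k = 171: n = 3 · 171 + 1 = 513 + 1 = 514. For n = 513 = 3 · 171, we can put exactly 3 objects in every box, avoiding 4 in any single one — so 514 is tight.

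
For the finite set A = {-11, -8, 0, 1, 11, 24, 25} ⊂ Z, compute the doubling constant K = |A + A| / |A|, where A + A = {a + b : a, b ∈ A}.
K = |A + A| / |A| = 26/7

Enumerate A + A = {a + b : a, b ∈ A}. With |A| = 7, there are |A|^2 = 49 ordered sum pairs; collecting distinct values, A + A = {-22, -19, -16, -11, -10, -8, -7, 0, 1, 2, 3, 11, 12, 13, 14, 16, 17, 22, 24, 25, 26, 35, 36, 48, 49, 50}, so |A + A| = 26. Thus K = 26/7. For comparison, the minimum possible |A + A| over all 7-element sets is 2·7 − 1 = 13 (so min K = 13/7), attained only by arithmetic progressions.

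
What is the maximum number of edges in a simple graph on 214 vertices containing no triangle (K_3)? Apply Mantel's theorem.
ex(214, K_3) = ⌊214^2/4⌋ = 11449

Mantel (1907): a triangle-free graph on n vertices has at most ⌊n^2/4⌋ edges, with equality for the complete bipartite graph K_{⌊n/2⌋, ⌈n/2⌉}. For n = 214: ⌊214^2/4⌋ = ⌊45796/4⌋ = 11449. The extremal graph is K_{107, 107}, which has 107·107 = 11449 edges.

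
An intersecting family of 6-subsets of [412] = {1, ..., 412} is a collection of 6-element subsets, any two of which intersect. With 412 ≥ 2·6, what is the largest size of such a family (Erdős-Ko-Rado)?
max |F| = C(411, 5) = 95372312442

The Erdős-Ko-Rado theorem states: for n ≥ 2k, an intersecting family of k-subsets of an n-element set has size at most C(n − 1, k − 1), with equality for 'star' families {A ⊆ [n] : |A| = k, i ∈ A} (fix an element i). For n = 412, k = 6: C(411, 5) = 95372312442.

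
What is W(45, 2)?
W(45, 2) = 45 + 1 = 46

A 2-term AP is any pair of integers, so a monochromatic 2-AP exists iff some colour is used at least twice. With 45 colours, the colouring i ↦ i on {1, ..., 45} uses each colour once, avoiding any monochromatic pair, so W(45, 2) > 45. For {1, ..., 46}, pigeonhole forces two integers of the same colour, which form a monochromatic 2-AP. Hence W(45, 2) = 46.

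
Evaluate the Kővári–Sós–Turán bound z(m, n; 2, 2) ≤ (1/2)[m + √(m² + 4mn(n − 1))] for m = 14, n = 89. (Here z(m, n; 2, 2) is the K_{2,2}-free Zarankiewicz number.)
z(14, 89; 2, 2) ≤ (1/2)[14 + √(14² + 4·14·89·88)] = (1/2)[14 + √438788] = 338.2054

Kővári–Sós–Turán: let r_1, ..., r_14 be the row sums and z = Σ r_i the total number of 1s. Each pair of columns can share at most one row with both entries 1 (else a 2×2 all-ones block appears), so Σ_i C(r_i, 2) ≤ C(89, 2) = 3916. By convexity Σ_i C(r_i, 2) ≥ 14·C(z/14, 2) = z(z − 14)/(2·14), giving z² − 14z − 14·89·88 ≤ 0 and hence z ≤ (1/2)[14 + √(196 + 4·109648)] = (1/2)[14 + √438788] ≈ (1/2)(14 + 662.4107) = 338.2054.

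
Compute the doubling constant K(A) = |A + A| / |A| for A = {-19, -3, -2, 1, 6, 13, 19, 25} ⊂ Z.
K = |A + A| / |A| = 33/8

Enumerate A + A = {a + b : a, b ∈ A}. With |A| = 8, there are |A|^2 = 64 ordered sum pairs; collecting distinct values, A + A = {-38, -22, -21, -18, -13, -6, -5, -4, -2, -1, 0, 2, 3, 4, 6, 7, 10, 11, 12, 14, 16, 17, 19, 20, 22, 23, 25, 26, 31, 32, 38, 44, 50}, so |A + A| = 33. Thus K = 33/8. For comparison, the minimum possible |A + A| over all 8-element sets is 2·8 − 1 = 15 (so min K = 15/8), attained only by arithmetic progressions.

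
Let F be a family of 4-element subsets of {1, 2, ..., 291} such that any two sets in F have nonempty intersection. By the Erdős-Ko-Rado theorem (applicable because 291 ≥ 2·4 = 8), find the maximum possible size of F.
max |F| = C(290, 3) = 4022880

The Erdős-Ko-Rado theorem states: for n ≥ 2k, an intersecting family of k-subsets of an n-element set has size at most C(n − 1, k − 1), with equality for 'star' families {A ⊆ [n] : |A| = k, i ∈ A} (fix an element i). For n = 291, k = 4: C(290, 3) = 4022880.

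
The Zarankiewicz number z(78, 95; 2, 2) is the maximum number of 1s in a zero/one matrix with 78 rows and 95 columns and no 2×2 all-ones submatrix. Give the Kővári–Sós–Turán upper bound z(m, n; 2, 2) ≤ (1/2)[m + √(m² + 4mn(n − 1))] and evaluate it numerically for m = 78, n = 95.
z(78, 95; 2, 2) ≤ (1/2)[78 + √(78² + 4·78·95·94)] = (1/2)[78 + √2792244] = 874.5004

Kővári–Sós–Turán: let r_1, ..., r_78 be the row sums and z = Σ r_i the total number of 1s. Each pair of columns can share at most one row with both entries 1 (else a 2×2 all-ones block appears), so Σ_i C(r_i, 2) ≤ C(95, 2) = 4465. By convexity Σ_i C(r_i, 2) ≥ 78·C(z/78, 2) = z(z − 78)/(2·78), giving z² − 78z − 78·95·94 ≤ 0 and hence z ≤ (1/2)[78 + √(6084 + 4·696540)] = (1/2)[78 + √2792244] ≈ (1/2)(78 + 1671.0009) = 874.5004.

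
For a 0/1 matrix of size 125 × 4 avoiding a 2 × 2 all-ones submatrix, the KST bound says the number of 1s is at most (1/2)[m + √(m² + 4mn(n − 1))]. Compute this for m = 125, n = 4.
z(125, 4; 2, 2) ≤ (1/2)[125 + √(125² + 4·125·4·3)] = (1/2)[125 + √21625] = 136.0272

Kővári–Sós–Turán: let r_1, ..., r_125 be the row sums and z = Σ r_i the total number of 1s. Each pair of columns can share at most one row with both entries 1 (else a 2×2 all-ones block appears), so Σ_i C(r_i, 2) ≤ C(4, 2) = 6. By convexity Σ_i C(r_i, 2) ≥ 125·C(z/125, 2) = z(z − 125)/(2·125), giving z² − 125z − 125·4·3 ≤ 0 and hence z ≤ (1/2)[125 + √(15625 + 4·1500)] = (1/2)[125 + √21625] ≈ (1/2)(125 + 147.0544) = 136.0272.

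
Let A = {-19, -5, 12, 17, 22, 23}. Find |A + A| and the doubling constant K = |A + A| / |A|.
K = |A + A| / |A| = 20/6 = 10/3

Enumerate A + A = {a + b : a, b ∈ A}. With |A| = 6, there are |A|^2 = 36 ordered sum pairs; collecting distinct values, A + A = {-38, -24, -10, -7, -2, 3, 4, 7, 12, 17, 18, 24, 29, 34, 35, 39, 40, 44, 45, 46}, so |A + A| = 20. Thus K = 20/6 = 10/3. For comparison, the minimum possible |A + A| over all 6-element sets is 2·6 − 1 = 11 (so min K = 11/6), attained only by arithmetic progressions.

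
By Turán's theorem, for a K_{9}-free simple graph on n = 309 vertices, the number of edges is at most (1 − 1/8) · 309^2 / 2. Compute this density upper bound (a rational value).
Turán density bound = (7/8) · 309^2/2 = 668367/16 ≈ 41772.9375

Turán's theorem: ex(n, K_{r+1}) is achieved by the complete r-partite Turán graph T(n, r) with parts as balanced as possible, and is at most (1 − 1/r) · n^2/2. For r = 8, n = 309: the density bound is (7/8) · 95481/2 = 668367/16 ≈ 41772.9375. The integer-valued extremum is e(T(309, 8)) = 41772, which is strictly less than the density bound 668367/16 since 8 ∤ 309 (the parts of T(309, 8) cannot all be equal).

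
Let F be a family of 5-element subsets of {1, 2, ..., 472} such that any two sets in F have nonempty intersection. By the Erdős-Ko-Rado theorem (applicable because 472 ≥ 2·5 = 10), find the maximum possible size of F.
max |F| = C(471, 4) = 2024539335

The Erdős-Ko-Rado theorem states: for n ≥ 2k, an intersecting family of k-subsets of an n-element set has size at most C(n − 1, k − 1), with equality for 'star' families {A ⊆ [n] : |A| = k, i ∈ A} (fix an element i). For n = 472, k = 5: C(471, 4) = 2024539335.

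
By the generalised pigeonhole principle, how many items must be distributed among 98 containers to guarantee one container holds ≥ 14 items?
n = (14 − 1)·98 + 1 = 1275

By the generalised pigeonhole principle, to guarantee some box contains ≥ r objects we need more than (r − 1) · k objects total. Threshold: n = (r − 1) · k + 1. With r = 14 and k = 98: n = 13 · 98 + 1 = 1274 + 1 = 1275. For n = 1274 = 13 · 98, we can put exactly 13 objects in every box, avoiding 14 in any single one — so 1275 is tight.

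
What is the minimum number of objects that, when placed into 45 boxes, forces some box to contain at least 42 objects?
n = (42 − 1)·45 + 1 = 1846

By the generalised pigeonhole principle, to guarantee some box contains ≥ r objects we need more than (r − 1) · k objects total. Threshold: n = (r − 1) · k + 1. With r = 42 and k = 45: n = 41 · 45 + 1 = 1845 + 1 = 1846. For n = 1845 = 41 · 45, we can put exactly 41 objects in every box, avoiding 42 in any single one — so 1846 is tight.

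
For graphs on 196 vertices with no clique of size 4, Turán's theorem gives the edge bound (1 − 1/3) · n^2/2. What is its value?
Turán density bound = (2/3) · 196^2/2 = 38416/3 ≈ 12805.3333

Turán's theorem: ex(n, K_{r+1}) is achieved by the complete r-partite Turán graph T(n, r) with parts as balanced as possible, and is at most (1 − 1/r) · n^2/2. For r = 3, n = 196: the density bound is (2/3) · 38416/2 = 38416/3 ≈ 12805.3333. The integer-valued extremum is e(T(196, 3)) = 12805, which is strictly less than the density bound 38416/3 since 3 ∤ 196 (the parts of T(196, 3) cannot all be equal).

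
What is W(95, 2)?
W(95, 2) = 95 + 1 = 96

A 2-term AP is any pair of integers, so a monochromatic 2-AP exists iff some colour is used at least twice. With 95 colours, the colouring i ↦ i on {1, ..., 95} uses each colour once, avoiding any monochromatic pair, so W(95, 2) > 95. For {1, ..., 96}, pigeonhole forces two integers of the same colour, which form a monochromatic 2-AP. Hence W(95, 2) = 96.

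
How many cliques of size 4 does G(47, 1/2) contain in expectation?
E[# K_4] = C(47, 4) · (1/2)^C(4, 2) = 178365 / 2^6 = 2786.953125

For each 4-subset S of vertices (there are C(47, 4) = 178365 such S), let X_S = 1 if S induces a K_4 (all C(4, 2) = 6 edges present). Then P(X_S = 1) = (1/2)^6 = 1/64. By linearity of expectation, E[# K_4] = C(47, 4) · (1/2)^6 = 178365 / 64 = 2786.953125.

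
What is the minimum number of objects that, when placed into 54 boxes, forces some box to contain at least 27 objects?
n = (27 − 1)·54 + 1 = 1405

By the generalised pigeonhole principle, to guarantee some box contains ≥ r objects we need more than (r − 1) · k objects total. Threshold: n = (r − 1) · k + 1. With r = 27 and k = 54: n = 26 · 54 + 1 = 1404 + 1 = 1405. For n = 1404 = 26 · 54, we can put exactly 26 objects in every box, avoiding 27 in any single one — so 1405 is tight.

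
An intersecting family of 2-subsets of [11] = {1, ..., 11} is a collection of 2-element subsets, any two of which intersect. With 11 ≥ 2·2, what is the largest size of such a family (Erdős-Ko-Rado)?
max |F| = C(10, 1) = 10

The Erdős-Ko-Rado theorem states: for n ≥ 2k, an intersecting family of k-subsets of an n-element set has size at most C(n − 1, k − 1), with equality for 'star' families {A ⊆ [n] : |A| = k, i ∈ A} (fix an element i). For n = 11, k = 2: C(10, 1) = 10.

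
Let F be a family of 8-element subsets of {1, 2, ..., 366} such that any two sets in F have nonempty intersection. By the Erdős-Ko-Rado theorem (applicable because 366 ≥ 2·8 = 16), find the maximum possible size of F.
max |F| = C(365, 7) = 161615517981060

Erdős-Ko-Rado (1961): when n ≥ 2k, max |F| = C(n−1, k−1). The bound is attained by the star {A : i ∈ A} for any fixed i ∈ [n]. Here C(366−1, 8−1) = C(365, 7) = 161615517981060.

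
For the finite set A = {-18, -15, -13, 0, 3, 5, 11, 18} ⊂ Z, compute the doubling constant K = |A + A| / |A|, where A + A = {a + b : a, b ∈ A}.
K = |A + A| / |A| = 30/8 = 15/4

Enumerate A + A = {a + b : a, b ∈ A}. With |A| = 8, there are |A|^2 = 64 ordered sum pairs; collecting distinct values, A + A = {-36, -33, -31, -30, -28, -26, -18, -15, -13, -12, -10, -8, -7, -4, -2, 0, 3, 5, 6, 8, 10, 11, 14, 16, 18, 21, 22, 23, 29, 36}, so |A + A| = 30. Thus K = 30/8 = 15/4. For comparison, the minimum possible |A + A| over all 8-element sets is 2·8 − 1 = 15 (so min K = 15/8), attained only by arithmetic progressions.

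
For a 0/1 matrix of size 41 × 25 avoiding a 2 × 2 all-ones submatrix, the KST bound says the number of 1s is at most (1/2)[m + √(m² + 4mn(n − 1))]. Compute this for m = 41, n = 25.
z(41, 25; 2, 2) ≤ (1/2)[41 + √(41² + 4·41·25·24)] = (1/2)[41 + √100081] = 178.6779

Kővári–Sós–Turán: let r_1, ..., r_41 be the row sums and z = Σ r_i the total number of 1s. Each pair of columns can share at most one row with both entries 1 (else a 2×2 all-ones block appears), so Σ_i C(r_i, 2) ≤ C(25, 2) = 300. By convexity Σ_i C(r_i, 2) ≥ 41·C(z/41, 2) = z(z − 41)/(2·41), giving z² − 41z − 41·25·24 ≤ 0 and hence z ≤ (1/2)[41 + √(1681 + 4·24600)] = (1/2)[41 + √100081] ≈ (1/2)(41 + 316.3558) = 178.6779.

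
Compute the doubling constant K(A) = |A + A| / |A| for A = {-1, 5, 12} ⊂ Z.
K = |A + A| / |A| = 6/3 = 2

Enumerate A + A = {a + b : a, b ∈ A}. With |A| = 3, there are |A|^2 = 9 ordered sum pairs; collecting distinct values, A + A = {-2, 4, 10, 11, 17, 24}, so |A + A| = 6. Thus K = 6/3 = 2. For comparison, the minimum possible |A + A| over all 3-element sets is 2·3 − 1 = 5 (so min K = 5/3), attained only by arithmetic progressions.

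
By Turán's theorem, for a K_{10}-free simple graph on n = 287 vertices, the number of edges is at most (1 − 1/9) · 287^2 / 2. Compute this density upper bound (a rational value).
Turán density bound = (8/9) · 287^2/2 = 329476/9 ≈ 36608.4444

Turán's theorem: ex(n, K_{r+1}) is achieved by the complete r-partite Turán graph T(n, r) with parts as balanced as possible, and is at most (1 − 1/r) · n^2/2. For r = 9, n = 287: the density bound is (8/9) · 82369/2 = 329476/9 ≈ 36608.4444. The integer-valued extremum is e(T(287, 9)) = 36608, which is strictly less than the density bound 329476/9 since 9 ∤ 287 (the parts of T(287, 9) cannot all be equal).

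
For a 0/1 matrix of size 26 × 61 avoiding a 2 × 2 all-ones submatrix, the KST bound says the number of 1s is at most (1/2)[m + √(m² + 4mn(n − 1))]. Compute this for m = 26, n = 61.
z(26, 61; 2, 2) ≤ (1/2)[26 + √(26² + 4·26·61·60)] = (1/2)[26 + √381316] = 321.7539

Kővári–Sós–Turán: let r_1, ..., r_26 be the row sums and z = Σ r_i the total number of 1s. Each pair of columns can share at most one row with both entries 1 (else a 2×2 all-ones block appears), so Σ_i C(r_i, 2) ≤ C(61, 2) = 1830. By convexity Σ_i C(r_i, 2) ≥ 26·C(z/26, 2) = z(z − 26)/(2·26), giving z² − 26z − 26·61·60 ≤ 0 and hence z ≤ (1/2)[26 + √(676 + 4·95160)] = (1/2)[26 + √381316] ≈ (1/2)(26 + 617.5079) = 321.7539.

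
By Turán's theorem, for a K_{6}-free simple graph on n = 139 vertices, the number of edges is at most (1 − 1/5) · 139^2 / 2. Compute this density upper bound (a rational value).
Turán density bound = (4/5) · 139^2/2 = 38642/5 ≈ 7728.4

Turán's theorem: ex(n, K_{r+1}) is achieved by the complete r-partite Turán graph T(n, r) with parts as balanced as possible, and is at most (1 − 1/r) · n^2/2. For r = 5, n = 139: the density bound is (4/5) · 19321/2 = 38642/5 ≈ 7728.4. The integer-valued extremum is e(T(139, 5)) = 7728, which is strictly less than the density bound 38642/5 since 5 ∤ 139 (the parts of T(139, 5) cannot all be equal).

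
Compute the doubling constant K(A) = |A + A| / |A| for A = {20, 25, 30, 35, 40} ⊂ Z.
K = |A + A| / |A| = 9/5

Enumerate A + A = {a + b : a, b ∈ A}. With |A| = 5, there are |A|^2 = 25 ordered sum pairs; collecting distinct values, A + A = {40, 45, 50, 55, 60, 65, 70, 75, 80}, so |A + A| = 9. Thus K = 9/5. Here |A + A| = 2|A| − 1 = 9, the minimum possible — so K = 9/5 is minimal, which holds iff A is an arithmetic progression.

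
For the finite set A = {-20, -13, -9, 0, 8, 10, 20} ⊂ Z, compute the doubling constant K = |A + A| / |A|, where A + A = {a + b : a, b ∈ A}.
K = |A + A| / |A| = 26/7

Enumerate A + A = {a + b : a, b ∈ A}. With |A| = 7, there are |A|^2 = 49 ordered sum pairs; collecting distinct values, A + A = {-40, -33, -29, -26, -22, -20, -18, -13, -12, -10, -9, -5, -3, -1, 0, 1, 7, 8, 10, 11, 16, 18, 20, 28, 30, 40}, so |A + A| = 26. Thus K = 26/7. For comparison, the minimum possible |A + A| over all 7-element sets is 2·7 − 1 = 13 (so min K = 13/7), attained only by arithmetic progressions.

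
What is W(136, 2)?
W(136, 2) = 136 + 1 = 137

A 2-term AP is any pair of integers, so a monochromatic 2-AP exists iff some colour is used at least twice. With 136 colours, the colouring i ↦ i on {1, ..., 136} uses each colour once, avoiding any monochromatic pair, so W(136, 2) > 136. For {1, ..., 137}, pigeonhole forces two integers of the same colour, which form a monochromatic 2-AP. Hence W(136, 2) = 137.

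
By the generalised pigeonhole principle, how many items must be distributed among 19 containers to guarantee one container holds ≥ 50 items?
n = (50 − 1)·19 + 1 = 932

By the generalised pigeonhole principle, to guarantee some box contains ≥ r objects we need more than (r − 1) · k objects total. Threshold: n = (r − 1) · k + 1. With r = 50 and k = 19: n = 49 · 19 + 1 = 931 + 1 = 932. For n = 931 = 49 · 19, we can put exactly 49 objects in every box, avoiding 50 in any single one — so 932 is tight.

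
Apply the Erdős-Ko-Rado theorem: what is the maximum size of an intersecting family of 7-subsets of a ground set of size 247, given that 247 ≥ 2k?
max |F| = C(246, 6) = 289465762509

Erdős-Ko-Rado (1961): when n ≥ 2k, max |F| = C(n−1, k−1). The bound is attained by the star {A : i ∈ A} for any fixed i ∈ [n]. Here C(247−1, 7−1) = C(246, 6) = 289465762509.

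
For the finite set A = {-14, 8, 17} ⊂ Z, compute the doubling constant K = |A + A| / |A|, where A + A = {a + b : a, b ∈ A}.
K = |A + A| / |A| = 6/3 = 2

Enumerate A + A = {a + b : a, b ∈ A}. With |A| = 3, there are |A|^2 = 9 ordered sum pairs; collecting distinct values, A + A = {-28, -6, 3, 16, 25, 34}, so |A + A| = 6. Thus K = 6/3 = 2. For comparison, the minimum possible |A + A| over all 3-element sets is 2·3 − 1 = 5 (so min K = 5/3), attained only by arithmetic progressions.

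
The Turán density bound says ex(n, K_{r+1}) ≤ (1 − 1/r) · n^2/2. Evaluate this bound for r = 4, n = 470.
Turán density bound = (3/4) · 470^2/2 = 165675/2 ≈ 82837.5

Turán's theorem: ex(n, K_{r+1}) is achieved by the complete r-partite Turán graph T(n, r) with parts as balanced as possible, and is at most (1 − 1/r) · n^2/2. For r = 4, n = 470: the density bound is (3/4) · 220900/2 = 165675/2 ≈ 82837.5. The integer-valued extremum is e(T(470, 4)) = 82837, which is strictly less than the density bound 165675/2 since 4 ∤ 470 (the parts of T(470, 4) cannot all be equal).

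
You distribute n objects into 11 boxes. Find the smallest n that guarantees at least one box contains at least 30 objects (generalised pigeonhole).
n = (30 − 1)·11 + 1 = 320

By the generalised pigeonhole principle, to guarantee some box contains ≥ r objects we need more than (r − 1) · k objects total. Threshold: n = (r − 1) · k + 1. With r = 30 and k = 11: n = 29 · 11 + 1 = 319 + 1 = 320. For n = 319 = 29 · 11, we can put exactly 29 objects in every box, avoiding 30 in any single one — so 320 is tight.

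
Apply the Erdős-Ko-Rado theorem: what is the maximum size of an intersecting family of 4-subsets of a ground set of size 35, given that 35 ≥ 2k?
max |F| = C(34, 3) = 5984

The Erdős-Ko-Rado theorem states: for n ≥ 2k, an intersecting family of k-subsets of an n-element set has size at most C(n − 1, k − 1), with equality for 'star' families {A ⊆ [n] : |A| = k, i ∈ A} (fix an element i). For n = 35, k = 4: C(34, 3) = 5984.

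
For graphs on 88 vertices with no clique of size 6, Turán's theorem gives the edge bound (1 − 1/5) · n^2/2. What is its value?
Turán density bound = (4/5) · 88^2/2 = 15488/5 ≈ 3097.6

Turán's theorem: ex(n, K_{r+1}) is achieved by the complete r-partite Turán graph T(n, r) with parts as balanced as possible, and is at most (1 − 1/r) · n^2/2. For r = 5, n = 88: the density bound is (4/5) · 7744/2 = 15488/5 ≈ 3097.6. The integer-valued extremum is e(T(88, 5)) = 3097, which is strictly less than the density bound 15488/5 since 5 ∤ 88 (the parts of T(88, 5) cannot all be equal).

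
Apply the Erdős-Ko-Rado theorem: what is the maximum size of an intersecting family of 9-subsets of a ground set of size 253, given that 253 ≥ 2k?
max |F| = C(252, 8) = 360531254845125

The Erdős-Ko-Rado theorem states: for n ≥ 2k, an intersecting family of k-subsets of an n-element set has size at most C(n − 1, k − 1), with equality for 'star' families {A ⊆ [n] : |A| = k, i ∈ A} (fix an element i). For n = 253, k = 9: C(252, 8) = 360531254845125.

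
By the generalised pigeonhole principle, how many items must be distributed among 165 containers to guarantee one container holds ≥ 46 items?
n = (46 − 1)·165 + 1 = 7426

By the generalised pigeonhole principle, to guarantee some box contains ≥ r objects we need more than (r − 1) · k objects total. Threshold: n = (r − 1) · k + 1. With r = 46 and k = 165: n = 45 · 165 + 1 = 7425 + 1 = 7426. For n = 7425 = 45 · 165, we can put exactly 45 objects in every box, avoiding 46 in any single one — so 7426 is tight.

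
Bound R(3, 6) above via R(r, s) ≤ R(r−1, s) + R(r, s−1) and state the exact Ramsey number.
R(3, 6) ≤ R(2, 6) + R(3, 5) = 6 + 14 = 20; exact value R(3, 6) = 18.

The Erdős–Szekeres recurrence R(r, s) ≤ R(r−1, s) + R(r, s−1) applied to (r, s) = (3, 6) gives
  R(3, 6) ≤ R(2, 6) + R(3, 5) = 6 + 14 = 20.
(Recall R(2, k) = k and R is symmetric.) The recurrence is not tight here (it gives 20, but the exact value is R(3, 6) = 18); the tight upper bound requires a sharper argument than the simple recurrence, combined with a lower-bound construction on K_{17}.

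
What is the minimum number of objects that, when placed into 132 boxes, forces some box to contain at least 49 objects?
n = (49 − 1)·132 + 1 = 6337

By the generalised pigeonhole principle, to guarantee some box contains ≥ r objects we need more than (r − 1) · k objects total. Threshold: n = (r − 1) · k + 1. With r = 49 and k = 132: n = 48 · 132 + 1 = 6336 + 1 = 6337. For n = 6336 = 48 · 132, we can put exactly 48 objects in every box, avoiding 49 in any single one — so 6337 is tight.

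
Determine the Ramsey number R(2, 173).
R(2, 173) = 173

R(2, k) = k for all k ≥ 2: in a 2-colouring of K_k, either some edge is red (a red K_2) or all edges are blue (a blue K_k). And K_{172} coloured all-blue has no blue K_173, so R(2, 173) > 172. Hence R(2, 173) = 173.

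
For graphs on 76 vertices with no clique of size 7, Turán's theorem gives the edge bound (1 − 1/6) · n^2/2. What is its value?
Turán density bound = (5/6) · 76^2/2 = 7220/3 ≈ 2406.6667

Turán's theorem: ex(n, K_{r+1}) is achieved by the complete r-partite Turán graph T(n, r) with parts as balanced as possible, and is at most (1 − 1/r) · n^2/2. For r = 6, n = 76: the density bound is (5/6) · 5776/2 = 7220/3 ≈ 2406.6667. The integer-valued extremum is e(T(76, 6)) = 2406, which is strictly less than the density bound 7220/3 since 6 ∤ 76 (the parts of T(76, 6) cannot all be equal).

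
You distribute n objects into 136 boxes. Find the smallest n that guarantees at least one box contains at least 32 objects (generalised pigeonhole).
n = (32 − 1)·136 + 1 = 4217

By the generalised pigeonhole principle, to guarantee some box contains ≥ r objects we need more than (r − 1) · k objects total. Threshold: n = (r − 1) · k + 1. With r = 32 and k = 136: n = 31 · 136 + 1 = 4216 + 1 = 4217. For n = 4216 = 31 · 136, we can put exactly 31 objects in every box, avoiding 32 in any single one — so 4217 is tight.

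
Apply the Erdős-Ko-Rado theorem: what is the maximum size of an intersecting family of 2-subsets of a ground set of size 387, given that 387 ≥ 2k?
max |F| = C(386, 1) = 386

Erdős-Ko-Rado (1961): when n ≥ 2k, max |F| = C(n−1, k−1). The bound is attained by the star {A : i ∈ A} for any fixed i ∈ [n]. Here C(387−1, 2−1) = C(386, 1) = 386.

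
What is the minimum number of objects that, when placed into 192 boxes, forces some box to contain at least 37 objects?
n = (37 − 1)·192 + 1 = 6913

By the generalised pigeonhole principle, to guarantee some box contains ≥ r objects we need more than (r − 1) · k objects total. Threshold: n = (r − 1) · k + 1. With r = 37 and k = 192: n = 36 · 192 + 1 = 6912 + 1 = 6913. For n = 6912 = 36 · 192, we can put exactly 36 objects in every box, avoiding 37 in any single one — so 6913 is tight.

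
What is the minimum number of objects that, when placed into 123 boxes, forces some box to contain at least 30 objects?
n = (30 − 1)·123 + 1 = 3568

By the generalised pigeonhole principle, to guarantee some box contains ≥ r objects we need more than (r − 1) · k objects total. Threshold: n = (r − 1) · k + 1. With r = 30 and k = 123: n = 29 · 123 + 1 = 3567 + 1 = 3568. For n = 3567 = 29 · 123, we can put exactly 29 objects in every box, avoiding 30 in any single one — so 3568 is tight.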